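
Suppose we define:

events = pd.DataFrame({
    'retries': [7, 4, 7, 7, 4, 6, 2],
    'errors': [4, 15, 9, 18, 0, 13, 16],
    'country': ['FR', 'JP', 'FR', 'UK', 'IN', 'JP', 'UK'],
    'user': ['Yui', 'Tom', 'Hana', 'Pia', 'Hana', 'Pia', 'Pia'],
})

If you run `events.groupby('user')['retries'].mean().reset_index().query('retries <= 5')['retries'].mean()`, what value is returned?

4.5

group by user, mean of retries:
user
Hana    5.5
Pia     5.0
Tom     4.0
Yui     7.0
Name: retries, dtype: float64
reset_index():
   user  retries
0  Hana      5.5
1   Pia      5.0
2   Tom      4.0
3   Yui      7.0
filter rows where retries <= 5:
  user  retries
1  Pia      5.0
2  Tom      4.0
The mean of column 'retries' is 4.5.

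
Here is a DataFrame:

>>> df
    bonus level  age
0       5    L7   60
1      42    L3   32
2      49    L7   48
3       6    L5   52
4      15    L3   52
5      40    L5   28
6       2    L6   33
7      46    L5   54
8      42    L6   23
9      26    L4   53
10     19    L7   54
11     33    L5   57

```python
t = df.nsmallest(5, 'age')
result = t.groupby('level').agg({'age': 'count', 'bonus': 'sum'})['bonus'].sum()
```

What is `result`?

take 5 rows with smallest age:
   bonus level  age
8     42    L6   23
5     40    L5   28
1     42    L3   32
6      2    L6   33
2     49    L7   48
group by level: count(age), sum(bonus):
       age  bonus
level            
L3       1     42
L5       1     40
L6       2     44
L7       1     49

175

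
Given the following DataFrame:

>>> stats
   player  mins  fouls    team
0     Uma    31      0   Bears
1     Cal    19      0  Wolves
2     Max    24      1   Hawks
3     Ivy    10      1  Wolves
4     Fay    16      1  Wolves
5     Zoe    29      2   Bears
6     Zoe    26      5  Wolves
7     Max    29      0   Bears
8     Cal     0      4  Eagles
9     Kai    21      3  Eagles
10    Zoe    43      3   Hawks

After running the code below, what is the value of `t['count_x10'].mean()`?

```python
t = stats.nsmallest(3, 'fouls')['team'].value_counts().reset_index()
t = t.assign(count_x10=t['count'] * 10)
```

15.0

take 3 rows with smallest fouls:
  player  mins  fouls    team
0    Uma    31      0   Bears
1    Cal    19      0  Wolves
7    Max    29      0   Bears
value_counts of team:
team
Bears     2
Wolves    1
Name: count, dtype: int64
reset_index():
     team  count
0   Bears      2
1  Wolves      1
add column count_x10 = t['count'] * 10:
     team  count  count_x10
0   Bears      2         20
1  Wolves      1         10
Taking the mean of column 'count_x10' gives 15.0.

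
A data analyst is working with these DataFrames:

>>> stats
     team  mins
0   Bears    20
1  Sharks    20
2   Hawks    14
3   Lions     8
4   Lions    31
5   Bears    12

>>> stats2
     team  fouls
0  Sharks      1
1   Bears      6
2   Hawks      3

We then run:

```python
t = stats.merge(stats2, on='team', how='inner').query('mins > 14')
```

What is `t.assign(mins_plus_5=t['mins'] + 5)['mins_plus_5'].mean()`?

25.0

merge on 'team' (how='inner') → 4 rows:
     team  mins  fouls
0   Bears    20      6
1  Sharks    20      1
2   Hawks    14      3
3   Bears    12      6
filter rows where mins > 14:
     team  mins  fouls
0   Bears    20      6
1  Sharks    20      1
add column mins_plus_5 = t['mins'] + 5:
     team  mins  fouls  mins_plus_5
0   Bears    20      6           25
1  Sharks    20      1           25
So mean() = 25.0.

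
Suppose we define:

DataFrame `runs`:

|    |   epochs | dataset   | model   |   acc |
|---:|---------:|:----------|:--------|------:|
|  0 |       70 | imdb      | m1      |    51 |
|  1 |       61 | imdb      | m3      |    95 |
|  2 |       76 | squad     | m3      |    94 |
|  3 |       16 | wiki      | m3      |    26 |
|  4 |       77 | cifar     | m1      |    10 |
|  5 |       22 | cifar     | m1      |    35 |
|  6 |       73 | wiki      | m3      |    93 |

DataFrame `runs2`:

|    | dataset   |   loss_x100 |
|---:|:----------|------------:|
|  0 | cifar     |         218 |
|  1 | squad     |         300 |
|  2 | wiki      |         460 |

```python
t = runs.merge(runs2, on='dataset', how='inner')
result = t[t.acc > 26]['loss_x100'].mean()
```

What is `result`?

326.0

merge on 'dataset' (how='inner') → 5 rows:
   epochs dataset model  acc  loss_x100
0      76   squad    m3   94        300
1      16    wiki    m3   26        460
2      77   cifar    m1   10        218
3      22   cifar    m1   35        218
4      73    wiki    m3   93        460
filter rows where acc > 26:
   epochs dataset model  acc  loss_x100
0      76   squad    m3   94        300
3      22   cifar    m1   35        218
4      73    wiki    m3   93        460
mean of column 'loss_x100' → 326.0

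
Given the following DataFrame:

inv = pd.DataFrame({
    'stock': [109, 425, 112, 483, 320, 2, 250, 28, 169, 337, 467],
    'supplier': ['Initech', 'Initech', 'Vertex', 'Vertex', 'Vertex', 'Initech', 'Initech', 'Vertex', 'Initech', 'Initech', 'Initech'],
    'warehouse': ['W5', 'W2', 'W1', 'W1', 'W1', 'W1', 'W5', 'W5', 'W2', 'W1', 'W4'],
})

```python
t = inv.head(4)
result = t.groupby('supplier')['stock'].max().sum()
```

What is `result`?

take first 4 rows:
   stock supplier warehouse
0    109  Initech        W5
1    425  Initech        W2
2    112   Vertex        W1
3    483   Vertex        W1
group by supplier, max of stock:
supplier
Initech    425
Vertex     483
Name: stock, dtype: int64
So sum() = 908.

908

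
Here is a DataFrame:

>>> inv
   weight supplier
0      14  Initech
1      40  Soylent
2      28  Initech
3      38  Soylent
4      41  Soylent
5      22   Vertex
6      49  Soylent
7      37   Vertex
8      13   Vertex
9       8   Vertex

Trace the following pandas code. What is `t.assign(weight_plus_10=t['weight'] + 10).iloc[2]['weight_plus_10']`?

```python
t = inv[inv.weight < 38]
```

32

filter rows where weight < 38:
   weight supplier
0      14  Initech
2      28  Initech
5      22   Vertex
7      37   Vertex
8      13   Vertex
9       8   Vertex
add column weight_plus_10 = t['weight'] + 10:
   weight supplier  weight_plus_10
0      14  Initech              24
2      28  Initech              38
5      22   Vertex              32
7      37   Vertex              47
8      13   Vertex              23
9       8   Vertex              18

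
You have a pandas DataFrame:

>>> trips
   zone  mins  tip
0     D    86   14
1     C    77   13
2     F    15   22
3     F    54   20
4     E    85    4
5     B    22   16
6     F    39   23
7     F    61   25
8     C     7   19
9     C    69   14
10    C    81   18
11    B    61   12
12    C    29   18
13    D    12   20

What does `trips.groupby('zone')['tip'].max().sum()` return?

group by zone, max of tip:
zone
B    16
C    19
D    20
E     4
F    25
Name: tip, dtype: int64
sum of the resulting series → 84

84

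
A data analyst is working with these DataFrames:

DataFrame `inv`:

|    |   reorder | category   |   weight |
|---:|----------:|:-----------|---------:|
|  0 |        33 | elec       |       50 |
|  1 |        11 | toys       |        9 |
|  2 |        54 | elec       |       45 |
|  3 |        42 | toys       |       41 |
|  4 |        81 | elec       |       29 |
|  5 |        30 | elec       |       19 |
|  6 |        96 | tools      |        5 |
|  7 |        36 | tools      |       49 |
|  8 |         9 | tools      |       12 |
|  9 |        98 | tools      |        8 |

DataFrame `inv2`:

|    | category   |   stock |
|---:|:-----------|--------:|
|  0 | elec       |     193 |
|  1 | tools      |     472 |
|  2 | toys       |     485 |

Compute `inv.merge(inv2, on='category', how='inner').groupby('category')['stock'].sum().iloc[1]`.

1888

merge on 'category' (how='inner') → 10 rows:
   reorder category  weight  stock
0       33     elec      50    193
1       11     toys       9    485
2       54     elec      45    193
3       42     toys      41    485
4       81     elec      29    193
5       30     elec      19    193
6       96    tools       5    472
7       36    tools      49    472
8        9    tools      12    472
9       98    tools       8    472
group by category, sum of stock:
category
elec      772
tools    1888
toys      970
Name: stock, dtype: int64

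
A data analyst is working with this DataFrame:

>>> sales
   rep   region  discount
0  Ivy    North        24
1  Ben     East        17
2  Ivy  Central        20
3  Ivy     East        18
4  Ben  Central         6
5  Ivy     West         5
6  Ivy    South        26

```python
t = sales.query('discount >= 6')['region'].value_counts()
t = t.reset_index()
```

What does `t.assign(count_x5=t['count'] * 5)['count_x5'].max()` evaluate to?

filter rows where discount >= 6:
   rep   region  discount
0  Ivy    North        24
1  Ben     East        17
2  Ivy  Central        20
3  Ivy     East        18
4  Ben  Central         6
6  Ivy    South        26
value_counts of region:
region
East       2
Central    2
North      1
South      1
Name: count, dtype: int64
reset_index():
    region  count
0     East      2
1  Central      2
2    North      1
3    South      1
add column count_x5 = t['count'] * 5:
    region  count  count_x5
0     East      2        10
1  Central      2        10
2    North      1         5
3    South      1         5
So max() = 10.

10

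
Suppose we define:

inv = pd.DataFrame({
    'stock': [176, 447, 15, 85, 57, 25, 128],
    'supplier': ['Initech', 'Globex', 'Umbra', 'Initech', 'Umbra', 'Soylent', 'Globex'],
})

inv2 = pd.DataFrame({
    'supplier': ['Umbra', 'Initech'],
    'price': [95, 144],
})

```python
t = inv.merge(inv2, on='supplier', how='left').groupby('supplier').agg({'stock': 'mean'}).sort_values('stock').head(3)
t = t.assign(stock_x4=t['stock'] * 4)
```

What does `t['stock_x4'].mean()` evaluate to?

merge on 'supplier' (how='left') → 7 rows:
   stock supplier  price
0    176  Initech  144.0
1    447   Globex    NaN
2     15    Umbra   95.0
3     85  Initech  144.0
4     57    Umbra   95.0
5     25  Soylent    NaN
6    128   Globex    NaN
group by supplier, mean of stock:
          stock
supplier       
Globex    287.5
Initech   130.5
Soylent    25.0
Umbra      36.0
sort by stock:
          stock
supplier       
Soylent    25.0
Umbra      36.0
Initech   130.5
Globex    287.5
take first 3 rows:
          stock
supplier       
Soylent    25.0
Umbra      36.0
Initech   130.5
add column stock_x4 = t['stock'] * 4:
          stock  stock_x4
supplier                 
Soylent    25.0     100.0
Umbra      36.0     144.0
Initech   130.5     522.0
So mean() = 255.333333333.

255.333333333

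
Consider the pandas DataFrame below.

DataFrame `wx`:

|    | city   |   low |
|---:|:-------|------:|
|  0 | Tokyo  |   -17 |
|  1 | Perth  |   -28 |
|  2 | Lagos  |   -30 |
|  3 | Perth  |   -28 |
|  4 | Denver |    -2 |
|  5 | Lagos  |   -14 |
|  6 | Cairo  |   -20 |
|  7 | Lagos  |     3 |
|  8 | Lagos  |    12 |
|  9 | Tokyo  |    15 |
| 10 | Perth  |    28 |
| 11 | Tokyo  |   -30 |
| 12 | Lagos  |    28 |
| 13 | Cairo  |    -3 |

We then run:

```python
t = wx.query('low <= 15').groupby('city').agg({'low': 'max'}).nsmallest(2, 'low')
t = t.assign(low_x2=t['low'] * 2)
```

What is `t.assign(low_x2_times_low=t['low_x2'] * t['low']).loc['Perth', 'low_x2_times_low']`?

filter rows where low <= 15:
      city  low
0    Tokyo  -17
1    Perth  -28
2    Lagos  -30
3    Perth  -28
4   Denver   -2
5    Lagos  -14
6    Cairo  -20
7    Lagos    3
8    Lagos   12
9    Tokyo   15
11   Tokyo  -30
13   Cairo   -3
group by city, max of low:
        low
city       
Cairo    -3
Denver   -2
Lagos    12
Perth   -28
Tokyo    15
take 2 rows with smallest low:
       low
city      
Perth  -28
Cairo   -3
add column low_x2 = t['low'] * 2:
       low  low_x2
city              
Perth  -28     -56
Cairo   -3      -6
add column low_x2_times_low = t['low_x2'] * t['low']:
       low  low_x2  low_x2_times_low
city                                
Perth  -28     -56              1568
Cairo   -3      -6                18
value at row 'Perth', column 'low_x2_times_low' → 1568

1568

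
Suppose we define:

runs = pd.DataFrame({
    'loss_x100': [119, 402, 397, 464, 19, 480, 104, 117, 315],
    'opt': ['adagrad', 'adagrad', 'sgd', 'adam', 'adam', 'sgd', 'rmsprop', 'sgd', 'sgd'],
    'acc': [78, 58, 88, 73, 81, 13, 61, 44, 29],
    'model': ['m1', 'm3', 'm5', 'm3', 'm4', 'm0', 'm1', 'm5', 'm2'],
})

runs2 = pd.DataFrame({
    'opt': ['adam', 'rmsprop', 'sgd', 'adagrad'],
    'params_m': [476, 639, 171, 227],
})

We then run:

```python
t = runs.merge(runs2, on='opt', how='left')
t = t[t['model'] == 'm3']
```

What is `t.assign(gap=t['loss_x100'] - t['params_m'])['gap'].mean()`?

merge on 'opt' (how='left') → 9 rows:
   loss_x100      opt  acc model  params_m
0        119  adagrad   78    m1       227
1        402  adagrad   58    m3       227
2        397      sgd   88    m5       171
3        464     adam   73    m3       476
4         19     adam   81    m4       476
5        480      sgd   13    m0       171
6        104  rmsprop   61    m1       639
7        117      sgd   44    m5       171
8        315      sgd   29    m2       171
filter rows where model == 'm3':
   loss_x100      opt  acc model  params_m
1        402  adagrad   58    m3       227
3        464     adam   73    m3       476
add column gap = t['loss_x100'] - t['params_m']:
   loss_x100      opt  acc model  params_m  gap
1        402  adagrad   58    m3       227  175
3        464     adam   73    m3       476  -12
Finally, mean of column 'gap' = 81.5.

81.5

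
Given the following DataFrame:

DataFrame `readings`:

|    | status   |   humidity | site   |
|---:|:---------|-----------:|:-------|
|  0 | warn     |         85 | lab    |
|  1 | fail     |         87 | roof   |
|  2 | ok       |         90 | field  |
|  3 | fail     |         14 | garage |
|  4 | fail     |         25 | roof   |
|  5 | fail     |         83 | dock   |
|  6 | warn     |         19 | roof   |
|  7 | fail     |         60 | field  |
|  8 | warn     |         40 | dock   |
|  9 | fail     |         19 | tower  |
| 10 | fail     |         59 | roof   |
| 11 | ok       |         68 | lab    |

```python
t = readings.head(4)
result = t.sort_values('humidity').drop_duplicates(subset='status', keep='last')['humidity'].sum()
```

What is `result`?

262

take first 4 rows:
  status  humidity    site
0   warn        85     lab
1   fail        87    roof
2     ok        90   field
3   fail        14  garage
sort by humidity:
  status  humidity    site
3   fail        14  garage
0   warn        85     lab
1   fail        87    roof
2     ok        90   field
drop duplicate status (keep=last):
  status  humidity   site
0   warn        85    lab
1   fail        87   roof
2     ok        90  field
Hence 262.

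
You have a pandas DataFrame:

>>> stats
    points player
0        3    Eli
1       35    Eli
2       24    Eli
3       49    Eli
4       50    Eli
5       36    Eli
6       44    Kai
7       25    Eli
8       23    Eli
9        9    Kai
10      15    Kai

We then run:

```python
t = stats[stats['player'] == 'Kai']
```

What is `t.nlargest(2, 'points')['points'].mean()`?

29.5

filter rows where player == 'Kai':
    points player
6       44    Kai
9        9    Kai
10      15    Kai
take 2 rows with largest points:
    points player
6       44    Kai
10      15    Kai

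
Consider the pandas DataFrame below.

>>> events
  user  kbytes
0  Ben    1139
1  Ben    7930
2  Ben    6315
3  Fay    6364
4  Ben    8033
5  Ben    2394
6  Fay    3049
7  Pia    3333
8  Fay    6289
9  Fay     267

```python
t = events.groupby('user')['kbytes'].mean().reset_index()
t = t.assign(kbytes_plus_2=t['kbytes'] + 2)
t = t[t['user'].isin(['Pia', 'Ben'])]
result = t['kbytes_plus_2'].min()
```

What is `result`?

3335.0

group by user, mean of kbytes:
user
Ben    5162.20
Fay    3992.25
Pia    3333.00
Name: kbytes, dtype: float64
reset_index():
  user   kbytes
0  Ben  5162.20
1  Fay  3992.25
2  Pia  3333.00
add column kbytes_plus_2 = t['kbytes'] + 2:
  user   kbytes  kbytes_plus_2
0  Ben  5162.20        5164.20
1  Fay  3992.25        3994.25
2  Pia  3333.00        3335.00
filter rows where user in ['Pia', 'Ben']:
  user  kbytes  kbytes_plus_2
0  Ben  5162.2         5164.2
2  Pia  3333.0         3335.0
Reading off the min of column 'kbytes_plus_2', we get 3335.0.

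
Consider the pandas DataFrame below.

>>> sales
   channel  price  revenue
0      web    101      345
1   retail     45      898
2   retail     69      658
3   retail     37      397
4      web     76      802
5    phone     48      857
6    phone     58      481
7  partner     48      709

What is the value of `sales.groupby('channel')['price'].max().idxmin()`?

partner

group by channel, max of price:
channel
partner     48
phone       58
retail      69
web        101
Name: price, dtype: int64
Reading off the label with the smallest value, we get partner.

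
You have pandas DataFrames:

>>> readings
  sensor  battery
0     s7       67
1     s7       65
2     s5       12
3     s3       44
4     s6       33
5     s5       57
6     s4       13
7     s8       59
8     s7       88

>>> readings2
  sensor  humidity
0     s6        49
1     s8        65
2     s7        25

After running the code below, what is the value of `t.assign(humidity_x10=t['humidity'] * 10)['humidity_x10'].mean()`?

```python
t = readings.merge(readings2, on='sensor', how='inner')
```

merge on 'sensor' (how='inner') → 5 rows:
  sensor  battery  humidity
0     s7       67        25
1     s7       65        25
2     s6       33        49
3     s8       59        65
4     s7       88        25
add column humidity_x10 = t['humidity'] * 10:
  sensor  battery  humidity  humidity_x10
0     s7       67        25           250
1     s7       65        25           250
2     s6       33        49           490
3     s8       59        65           650
4     s7       88        25           250
Hence 378.0.

378.0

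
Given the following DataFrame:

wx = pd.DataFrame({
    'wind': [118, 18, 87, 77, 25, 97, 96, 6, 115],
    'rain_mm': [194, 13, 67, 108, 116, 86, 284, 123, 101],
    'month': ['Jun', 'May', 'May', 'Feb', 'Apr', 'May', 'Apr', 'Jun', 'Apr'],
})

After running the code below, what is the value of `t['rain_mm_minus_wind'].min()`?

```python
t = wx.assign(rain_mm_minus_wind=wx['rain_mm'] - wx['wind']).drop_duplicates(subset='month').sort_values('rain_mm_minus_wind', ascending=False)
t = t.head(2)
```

add column rain_mm_minus_wind = wx['rain_mm'] - wx['wind']:
   wind  rain_mm month  rain_mm_minus_wind
0   118      194   Jun                  76
1    18       13   May                  -5
2    87       67   May                 -20
3    77      108   Feb                  31
4    25      116   Apr                  91
5    97       86   May                 -11
6    96      284   Apr                 188
7     6      123   Jun                 117
8   115      101   Apr                 -14
drop duplicate month (keep=first):
   wind  rain_mm month  rain_mm_minus_wind
0   118      194   Jun                  76
1    18       13   May                  -5
3    77      108   Feb                  31
4    25      116   Apr                  91
sort by rain_mm_minus_wind descending:
   wind  rain_mm month  rain_mm_minus_wind
4    25      116   Apr                  91
0   118      194   Jun                  76
3    77      108   Feb                  31
1    18       13   May                  -5
take first 2 rows:
   wind  rain_mm month  rain_mm_minus_wind
4    25      116   Apr                  91
0   118      194   Jun                  76
Finally, min of column 'rain_mm_minus_wind' = 76.

76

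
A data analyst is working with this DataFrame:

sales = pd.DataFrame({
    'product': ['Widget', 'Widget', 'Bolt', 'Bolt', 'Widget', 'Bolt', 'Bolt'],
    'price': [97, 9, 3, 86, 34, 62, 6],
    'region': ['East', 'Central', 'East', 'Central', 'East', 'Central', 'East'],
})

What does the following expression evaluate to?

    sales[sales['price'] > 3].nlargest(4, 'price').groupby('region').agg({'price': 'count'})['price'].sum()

filter rows where price > 3:
  product  price   region
0  Widget     97     East
1  Widget      9  Central
3    Bolt     86  Central
4  Widget     34     East
5    Bolt     62  Central
6    Bolt      6     East
take 4 rows with largest price:
  product  price   region
0  Widget     97     East
3    Bolt     86  Central
5    Bolt     62  Central
4  Widget     34     East
group by region, count of price:
         price
region        
Central      2
East         2
Hence 4.

4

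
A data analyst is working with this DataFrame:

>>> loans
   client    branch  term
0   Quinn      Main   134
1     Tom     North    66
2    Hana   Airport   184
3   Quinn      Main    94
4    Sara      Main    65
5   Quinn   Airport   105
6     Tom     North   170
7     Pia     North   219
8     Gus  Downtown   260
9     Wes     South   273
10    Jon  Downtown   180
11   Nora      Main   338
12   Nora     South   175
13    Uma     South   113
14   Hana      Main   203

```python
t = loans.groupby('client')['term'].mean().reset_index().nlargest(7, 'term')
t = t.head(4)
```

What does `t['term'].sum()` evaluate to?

group by client, mean of term:
client
Gus      260.0
Hana     193.5
Jon      180.0
Nora     256.5
Pia      219.0
Quinn    111.0
Sara      65.0
Tom      118.0
Uma      113.0
Wes      273.0
Name: term, dtype: float64
reset_index():
  client   term
0    Gus  260.0
1   Hana  193.5
2    Jon  180.0
3   Nora  256.5
4    Pia  219.0
5  Quinn  111.0
6   Sara   65.0
7    Tom  118.0
8    Uma  113.0
9    Wes  273.0
take 7 rows with largest term:
  client   term
9    Wes  273.0
0    Gus  260.0
3   Nora  256.5
4    Pia  219.0
1   Hana  193.5
2    Jon  180.0
7    Tom  118.0
take first 4 rows:
  client   term
9    Wes  273.0
0    Gus  260.0
3   Nora  256.5
4    Pia  219.0

1008.5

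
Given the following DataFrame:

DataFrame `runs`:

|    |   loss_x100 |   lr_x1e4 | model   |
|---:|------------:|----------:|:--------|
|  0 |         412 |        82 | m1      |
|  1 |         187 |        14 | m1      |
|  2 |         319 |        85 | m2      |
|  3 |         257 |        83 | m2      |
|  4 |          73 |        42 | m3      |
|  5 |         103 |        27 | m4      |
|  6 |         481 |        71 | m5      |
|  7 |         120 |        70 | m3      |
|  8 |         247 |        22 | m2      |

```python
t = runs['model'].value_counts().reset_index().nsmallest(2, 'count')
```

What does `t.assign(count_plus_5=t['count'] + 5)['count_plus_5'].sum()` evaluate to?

12

value_counts of model:
model
m2    3
m1    2
m3    2
m4    1
m5    1
Name: count, dtype: int64
reset_index():
  model  count
0    m2      3
1    m1      2
2    m3      2
3    m4      1
4    m5      1
take 2 rows with smallest count:
  model  count
3    m4      1
4    m5      1
add column count_plus_5 = t['count'] + 5:
  model  count  count_plus_5
3    m4      1             6
4    m5      1             6
The sum of column 'count_plus_5' is 12.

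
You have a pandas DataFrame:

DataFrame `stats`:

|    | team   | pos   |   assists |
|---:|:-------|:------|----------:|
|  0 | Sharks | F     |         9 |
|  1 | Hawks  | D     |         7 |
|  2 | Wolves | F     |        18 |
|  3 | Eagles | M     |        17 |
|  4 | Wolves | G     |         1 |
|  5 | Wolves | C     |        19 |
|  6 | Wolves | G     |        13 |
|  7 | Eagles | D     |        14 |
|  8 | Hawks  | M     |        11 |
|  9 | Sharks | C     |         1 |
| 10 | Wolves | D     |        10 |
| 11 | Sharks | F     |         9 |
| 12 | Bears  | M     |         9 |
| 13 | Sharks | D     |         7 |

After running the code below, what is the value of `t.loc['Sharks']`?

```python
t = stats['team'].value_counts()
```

4

value_counts of team:
team
Wolves    5
Sharks    4
Hawks     2
Eagles    2
Bears     1
Name: count, dtype: int64
Hence 4.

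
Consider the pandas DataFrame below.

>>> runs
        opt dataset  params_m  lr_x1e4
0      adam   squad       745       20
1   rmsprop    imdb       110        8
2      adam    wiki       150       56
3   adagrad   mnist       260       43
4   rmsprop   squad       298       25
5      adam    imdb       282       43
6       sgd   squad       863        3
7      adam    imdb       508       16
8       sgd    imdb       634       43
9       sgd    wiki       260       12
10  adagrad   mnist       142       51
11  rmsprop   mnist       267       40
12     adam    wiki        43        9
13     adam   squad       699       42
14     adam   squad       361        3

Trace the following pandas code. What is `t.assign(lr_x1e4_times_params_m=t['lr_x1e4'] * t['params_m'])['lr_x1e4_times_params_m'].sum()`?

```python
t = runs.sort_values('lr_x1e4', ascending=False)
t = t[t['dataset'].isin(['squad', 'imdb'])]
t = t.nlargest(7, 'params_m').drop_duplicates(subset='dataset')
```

sort by lr_x1e4 descending:
        opt dataset  params_m  lr_x1e4
2      adam    wiki       150       56
10  adagrad   mnist       142       51
3   adagrad   mnist       260       43
5      adam    imdb       282       43
8       sgd    imdb       634       43
13     adam   squad       699       42
11  rmsprop   mnist       267       40
4   rmsprop   squad       298       25
0      adam   squad       745       20
7      adam    imdb       508       16
9       sgd    wiki       260       12
12     adam    wiki        43        9
1   rmsprop    imdb       110        8
6       sgd   squad       863        3
14     adam   squad       361        3
filter rows where dataset in ['squad', 'imdb']:
        opt dataset  params_m  lr_x1e4
5      adam    imdb       282       43
8       sgd    imdb       634       43
13     adam   squad       699       42
4   rmsprop   squad       298       25
0      adam   squad       745       20
7      adam    imdb       508       16
1   rmsprop    imdb       110        8
6       sgd   squad       863        3
14     adam   squad       361        3
take 7 rows with largest params_m:
        opt dataset  params_m  lr_x1e4
6       sgd   squad       863        3
0      adam   squad       745       20
13     adam   squad       699       42
8       sgd    imdb       634       43
7      adam    imdb       508       16
14     adam   squad       361        3
4   rmsprop   squad       298       25
drop duplicate dataset (keep=first):
   opt dataset  params_m  lr_x1e4
6  sgd   squad       863        3
8  sgd    imdb       634       43
add column lr_x1e4_times_params_m = t['lr_x1e4'] * t['params_m']:
   opt dataset  params_m  lr_x1e4  lr_x1e4_times_params_m
6  sgd   squad       863        3                    2589
8  sgd    imdb       634       43                   27262

29851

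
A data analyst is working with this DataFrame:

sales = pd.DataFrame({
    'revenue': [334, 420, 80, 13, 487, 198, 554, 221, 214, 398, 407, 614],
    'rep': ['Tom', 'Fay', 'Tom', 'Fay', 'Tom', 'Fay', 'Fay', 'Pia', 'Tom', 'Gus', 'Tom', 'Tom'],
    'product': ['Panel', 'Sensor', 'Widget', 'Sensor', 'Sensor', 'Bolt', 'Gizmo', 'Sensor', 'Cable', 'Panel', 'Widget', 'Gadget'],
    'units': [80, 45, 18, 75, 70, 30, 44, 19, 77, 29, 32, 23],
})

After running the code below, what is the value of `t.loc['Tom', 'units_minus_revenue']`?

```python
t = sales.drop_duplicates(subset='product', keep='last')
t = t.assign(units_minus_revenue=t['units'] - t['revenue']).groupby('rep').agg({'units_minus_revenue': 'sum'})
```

-1103

drop duplicate product (keep=last):
    revenue  rep product  units
5       198  Fay    Bolt     30
6       554  Fay   Gizmo     44
7       221  Pia  Sensor     19
8       214  Tom   Cable     77
9       398  Gus   Panel     29
10      407  Tom  Widget     32
11      614  Tom  Gadget     23
add column units_minus_revenue = t['units'] - t['revenue']:
    revenue  rep product  units  units_minus_revenue
5       198  Fay    Bolt     30                 -168
6       554  Fay   Gizmo     44                 -510
7       221  Pia  Sensor     19                 -202
8       214  Tom   Cable     77                 -137
9       398  Gus   Panel     29                 -369
10      407  Tom  Widget     32                 -375
11      614  Tom  Gadget     23                 -591
group by rep, sum of units_minus_revenue:
     units_minus_revenue
rep                     
Fay                 -678
Gus                 -369
Pia                 -202
Tom                -1103
Then the value at row 'Tom', column 'units_minus_revenue': -1103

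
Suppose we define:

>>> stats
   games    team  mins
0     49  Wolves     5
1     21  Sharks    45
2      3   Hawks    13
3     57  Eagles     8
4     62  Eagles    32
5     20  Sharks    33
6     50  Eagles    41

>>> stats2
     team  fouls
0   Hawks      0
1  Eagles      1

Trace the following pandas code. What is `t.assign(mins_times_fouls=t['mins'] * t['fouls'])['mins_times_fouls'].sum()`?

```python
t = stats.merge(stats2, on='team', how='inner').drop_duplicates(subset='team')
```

merge on 'team' (how='inner') → 4 rows:
   games    team  mins  fouls
0      3   Hawks    13      0
1     57  Eagles     8      1
2     62  Eagles    32      1
3     50  Eagles    41      1
drop duplicate team (keep=first):
   games    team  mins  fouls
0      3   Hawks    13      0
1     57  Eagles     8      1
add column mins_times_fouls = t['mins'] * t['fouls']:
   games    team  mins  fouls  mins_times_fouls
0      3   Hawks    13      0                 0
1     57  Eagles     8      1                 8
The sum of column 'mins_times_fouls' is 8.

8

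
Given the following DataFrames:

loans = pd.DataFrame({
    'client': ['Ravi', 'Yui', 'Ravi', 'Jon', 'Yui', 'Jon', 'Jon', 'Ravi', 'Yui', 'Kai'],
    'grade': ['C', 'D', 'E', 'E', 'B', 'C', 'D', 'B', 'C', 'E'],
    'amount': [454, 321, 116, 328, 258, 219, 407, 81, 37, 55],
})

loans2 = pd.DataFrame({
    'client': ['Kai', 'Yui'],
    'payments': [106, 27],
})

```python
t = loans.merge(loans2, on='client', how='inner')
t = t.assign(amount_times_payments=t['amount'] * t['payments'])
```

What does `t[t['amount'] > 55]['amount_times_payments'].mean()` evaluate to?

7816.5

merge on 'client' (how='inner') → 4 rows:
  client grade  amount  payments
0    Yui     D     321        27
1    Yui     B     258        27
2    Yui     C      37        27
3    Kai     E      55       106
add column amount_times_payments = t['amount'] * t['payments']:
  client grade  amount  payments  amount_times_payments
0    Yui     D     321        27                   8667
1    Yui     B     258        27                   6966
2    Yui     C      37        27                    999
3    Kai     E      55       106                   5830
filter rows where amount > 55:
  client grade  amount  payments  amount_times_payments
0    Yui     D     321        27                   8667
1    Yui     B     258        27                   6966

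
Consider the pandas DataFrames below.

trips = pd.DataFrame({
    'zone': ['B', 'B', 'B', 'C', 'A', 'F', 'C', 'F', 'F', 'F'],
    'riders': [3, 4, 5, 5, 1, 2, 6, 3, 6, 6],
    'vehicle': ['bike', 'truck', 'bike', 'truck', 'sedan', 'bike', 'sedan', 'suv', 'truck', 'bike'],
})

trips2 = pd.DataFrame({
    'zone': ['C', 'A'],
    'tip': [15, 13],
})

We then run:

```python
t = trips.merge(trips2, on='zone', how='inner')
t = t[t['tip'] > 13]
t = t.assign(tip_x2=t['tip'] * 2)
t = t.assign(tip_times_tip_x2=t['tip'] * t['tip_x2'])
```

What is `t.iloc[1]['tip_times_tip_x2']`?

450

merge on 'zone' (how='inner') → 3 rows:
  zone  riders vehicle  tip
0    C       5   truck   15
1    A       1   sedan   13
2    C       6   sedan   15
filter rows where tip > 13:
  zone  riders vehicle  tip
0    C       5   truck   15
2    C       6   sedan   15
add column tip_x2 = t['tip'] * 2:
  zone  riders vehicle  tip  tip_x2
0    C       5   truck   15      30
2    C       6   sedan   15      30
add column tip_times_tip_x2 = t['tip'] * t['tip_x2']:
  zone  riders vehicle  tip  tip_x2  tip_times_tip_x2
0    C       5   truck   15      30               450
2    C       6   sedan   15      30               450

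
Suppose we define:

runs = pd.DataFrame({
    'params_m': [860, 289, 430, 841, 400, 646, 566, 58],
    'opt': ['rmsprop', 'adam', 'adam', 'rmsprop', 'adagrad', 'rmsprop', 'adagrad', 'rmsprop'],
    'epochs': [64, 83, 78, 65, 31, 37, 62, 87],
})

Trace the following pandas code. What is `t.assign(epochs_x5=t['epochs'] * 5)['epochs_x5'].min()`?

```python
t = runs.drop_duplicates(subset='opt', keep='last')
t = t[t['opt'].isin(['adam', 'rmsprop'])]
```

390

drop duplicate opt (keep=last):
   params_m      opt  epochs
2       430     adam      78
6       566  adagrad      62
7        58  rmsprop      87
filter rows where opt in ['adam', 'rmsprop']:
   params_m      opt  epochs
2       430     adam      78
7        58  rmsprop      87
add column epochs_x5 = t['epochs'] * 5:
   params_m      opt  epochs  epochs_x5
2       430     adam      78        390
7        58  rmsprop      87        435
min of column 'epochs_x5' → 390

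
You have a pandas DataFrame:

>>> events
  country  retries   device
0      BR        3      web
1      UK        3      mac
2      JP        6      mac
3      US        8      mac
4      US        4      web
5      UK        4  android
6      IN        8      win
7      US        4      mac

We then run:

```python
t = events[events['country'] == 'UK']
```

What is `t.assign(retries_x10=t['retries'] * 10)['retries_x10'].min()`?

filter rows where country == 'UK':
  country  retries   device
1      UK        3      mac
5      UK        4  android
add column retries_x10 = t['retries'] * 10:
  country  retries   device  retries_x10
1      UK        3      mac           30
5      UK        4  android           40
Hence 30.

30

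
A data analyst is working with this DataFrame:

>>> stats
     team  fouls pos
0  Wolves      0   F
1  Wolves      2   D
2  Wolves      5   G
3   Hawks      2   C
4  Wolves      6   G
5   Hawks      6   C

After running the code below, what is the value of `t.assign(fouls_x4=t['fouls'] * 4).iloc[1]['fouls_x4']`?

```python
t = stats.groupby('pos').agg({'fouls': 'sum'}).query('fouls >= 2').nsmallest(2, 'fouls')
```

32

group by pos, sum of fouls:
     fouls
pos       
C        8
D        2
F        0
G       11
filter rows where fouls >= 2:
     fouls
pos       
C        8
D        2
G       11
take 2 rows with smallest fouls:
     fouls
pos       
D        2
C        8
add column fouls_x4 = t['fouls'] * 4:
     fouls  fouls_x4
pos                 
D        2         8
C        8        32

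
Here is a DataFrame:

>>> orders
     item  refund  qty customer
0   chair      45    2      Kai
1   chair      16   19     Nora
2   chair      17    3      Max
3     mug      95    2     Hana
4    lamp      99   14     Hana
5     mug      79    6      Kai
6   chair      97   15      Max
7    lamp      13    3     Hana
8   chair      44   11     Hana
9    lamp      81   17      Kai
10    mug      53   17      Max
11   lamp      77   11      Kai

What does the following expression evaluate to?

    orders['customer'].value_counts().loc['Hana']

4

value_counts of customer:
customer
Kai     4
Hana    4
Max     3
Nora    1
Name: count, dtype: int64
Taking the value at index 'Hana' gives 4.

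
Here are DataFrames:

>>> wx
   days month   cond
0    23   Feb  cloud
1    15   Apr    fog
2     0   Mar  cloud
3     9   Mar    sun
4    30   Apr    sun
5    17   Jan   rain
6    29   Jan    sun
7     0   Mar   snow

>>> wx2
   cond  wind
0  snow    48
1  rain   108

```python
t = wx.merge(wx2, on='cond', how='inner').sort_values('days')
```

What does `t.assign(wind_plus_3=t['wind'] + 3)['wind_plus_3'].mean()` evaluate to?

81.0

merge on 'cond' (how='inner') → 2 rows:
   days month  cond  wind
0    17   Jan  rain   108
1     0   Mar  snow    48
sort by days:
   days month  cond  wind
1     0   Mar  snow    48
0    17   Jan  rain   108
add column wind_plus_3 = t['wind'] + 3:
   days month  cond  wind  wind_plus_3
1     0   Mar  snow    48           51
0    17   Jan  rain   108          111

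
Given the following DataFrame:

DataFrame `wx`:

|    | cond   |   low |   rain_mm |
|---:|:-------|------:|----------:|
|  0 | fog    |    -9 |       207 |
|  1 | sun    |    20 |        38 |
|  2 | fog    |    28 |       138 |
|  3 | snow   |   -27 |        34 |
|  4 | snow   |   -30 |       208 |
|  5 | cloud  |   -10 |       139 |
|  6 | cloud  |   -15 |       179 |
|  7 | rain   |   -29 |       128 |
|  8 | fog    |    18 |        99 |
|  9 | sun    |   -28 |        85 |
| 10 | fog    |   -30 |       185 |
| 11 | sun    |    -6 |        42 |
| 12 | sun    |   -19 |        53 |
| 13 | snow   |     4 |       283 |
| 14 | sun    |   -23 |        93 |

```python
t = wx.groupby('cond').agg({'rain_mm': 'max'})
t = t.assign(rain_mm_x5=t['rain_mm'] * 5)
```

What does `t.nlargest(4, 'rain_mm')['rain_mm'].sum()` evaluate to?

group by cond, max of rain_mm:
       rain_mm
cond          
cloud      179
fog        207
rain       128
snow       283
sun         93
add column rain_mm_x5 = t['rain_mm'] * 5:
       rain_mm  rain_mm_x5
cond                      
cloud      179         895
fog        207        1035
rain       128         640
snow       283        1415
sun         93         465
take 4 rows with largest rain_mm:
       rain_mm  rain_mm_x5
cond                      
snow       283        1415
fog        207        1035
cloud      179         895
rain       128         640
Finally, sum of column 'rain_mm' = 797.

797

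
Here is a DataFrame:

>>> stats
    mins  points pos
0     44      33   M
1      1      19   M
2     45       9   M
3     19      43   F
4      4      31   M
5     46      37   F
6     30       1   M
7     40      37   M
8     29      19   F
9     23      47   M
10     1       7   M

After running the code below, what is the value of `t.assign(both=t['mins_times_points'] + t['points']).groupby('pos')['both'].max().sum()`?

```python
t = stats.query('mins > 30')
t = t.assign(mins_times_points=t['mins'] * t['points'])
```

filter rows where mins > 30:
   mins  points pos
0    44      33   M
2    45       9   M
5    46      37   F
7    40      37   M
add column mins_times_points = t['mins'] * t['points']:
   mins  points pos  mins_times_points
0    44      33   M               1452
2    45       9   M                405
5    46      37   F               1702
7    40      37   M               1480
add column both = t['mins_times_points'] + t['points']:
   mins  points pos  mins_times_points  both
0    44      33   M               1452  1485
2    45       9   M                405   414
5    46      37   F               1702  1739
7    40      37   M               1480  1517
group by pos, max of both:
pos
F    1739
M    1517
Name: both, dtype: int64
The sum of the resulting series is 3256.

3256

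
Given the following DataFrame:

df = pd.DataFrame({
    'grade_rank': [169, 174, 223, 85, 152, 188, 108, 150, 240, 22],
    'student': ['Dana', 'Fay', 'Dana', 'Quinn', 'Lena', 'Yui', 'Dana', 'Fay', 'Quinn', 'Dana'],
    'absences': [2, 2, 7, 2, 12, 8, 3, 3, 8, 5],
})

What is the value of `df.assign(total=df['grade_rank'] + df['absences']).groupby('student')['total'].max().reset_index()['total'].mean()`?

add column total = df['grade_rank'] + df['absences']:
   grade_rank student  absences  total
0         169    Dana         2    171
1         174     Fay         2    176
2         223    Dana         7    230
3          85   Quinn         2     87
4         152    Lena        12    164
5         188     Yui         8    196
6         108    Dana         3    111
7         150     Fay         3    153
8         240   Quinn         8    248
9          22    Dana         5     27
group by student, max of total:
student
Dana     230
Fay      176
Lena     164
Quinn    248
Yui      196
Name: total, dtype: int64
reset_index():
  student  total
0    Dana    230
1     Fay    176
2    Lena    164
3   Quinn    248
4     Yui    196
So mean() = 202.8.

202.8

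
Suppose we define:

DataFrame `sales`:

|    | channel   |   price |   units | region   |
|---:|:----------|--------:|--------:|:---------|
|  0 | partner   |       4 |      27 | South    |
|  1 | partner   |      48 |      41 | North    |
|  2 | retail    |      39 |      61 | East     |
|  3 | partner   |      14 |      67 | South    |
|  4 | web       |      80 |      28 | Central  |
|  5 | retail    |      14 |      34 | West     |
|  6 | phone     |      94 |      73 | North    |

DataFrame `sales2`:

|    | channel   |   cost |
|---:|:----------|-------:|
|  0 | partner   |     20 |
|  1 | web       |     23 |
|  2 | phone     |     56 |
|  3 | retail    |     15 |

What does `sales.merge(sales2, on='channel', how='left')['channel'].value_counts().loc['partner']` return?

merge on 'channel' (how='left') → 7 rows:
   channel  price  units   region  cost
0  partner      4     27    South    20
1  partner     48     41    North    20
2   retail     39     61     East    15
3  partner     14     67    South    20
4      web     80     28  Central    23
5   retail     14     34     West    15
6    phone     94     73    North    56
value_counts of channel:
channel
partner    3
retail     2
web        1
phone      1
Name: count, dtype: int64
Reading off the value at index 'partner', we get 3.

3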